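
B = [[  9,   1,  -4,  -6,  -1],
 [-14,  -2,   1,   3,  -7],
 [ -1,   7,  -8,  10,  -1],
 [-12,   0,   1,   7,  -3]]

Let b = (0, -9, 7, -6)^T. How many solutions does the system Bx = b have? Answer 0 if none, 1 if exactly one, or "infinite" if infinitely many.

Row reduce the augmented matrix [B | b].
R2 ← R2 + (14/9)·R1: [0, -4/9, -47/9, -19/3, -77/9, -9]
R3 ← R3 + (1/9)·R1: [0, 64/9, -76/9, 28/3, -10/9, 7]
R4 ← R4 + (4/3)·R1: [0, 4/3, -13/3, -1, -13/3, -6]
R3 ← R3 + (16)·R2: [0, 0, -92, -92, -138, -137]
R4 ← R4 + (3)·R2: [0, 0, -20, -20, -30, -33]
R4 ← R4 − (5/23)·R3: [0, 0, 0, 0, 0, -74/23]
The echelon form has 4 nonzero rows; the last pivot sits in the augmented column, so rank(B) = 3 but rank([B|b]) = 4.
Since the ranks differ, the system is inconsistent.
It has no solutions.

0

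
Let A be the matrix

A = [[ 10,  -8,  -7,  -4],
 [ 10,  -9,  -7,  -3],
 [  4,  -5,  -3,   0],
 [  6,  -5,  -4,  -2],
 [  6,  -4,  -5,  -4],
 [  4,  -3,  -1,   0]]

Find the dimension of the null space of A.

Row reduce to echelon form.
R2 ← R2 − R1: [0, -1, 0, 1]
R3 ← R3 − (2/5)·R1: [0, -9/5, -1/5, 8/5]
R4 ← R4 − (3/5)·R1: [0, -1/5, 1/5, 2/5]
R5 ← R5 − (3/5)·R1: [0, 4/5, -4/5, -8/5]
R6 ← R6 − (2/5)·R1: [0, 1/5, 9/5, 8/5]
R3 ← R3 − (9/5)·R2: [0, 0, -1/5, -1/5]
R4 ← R4 − (1/5)·R2: [0, 0, 1/5, 1/5]
R5 ← R5 + (4/5)·R2: [0, 0, -4/5, -4/5]
R6 ← R6 + (1/5)·R2: [0, 0, 9/5, 9/5]
R4 ← R4 + R3: [0, 0, 0, 0]
R5 ← R5 − (4)·R3: [0, 0, 0, 0]
R6 ← R6 + (9)·R3: [0, 0, 0, 0]
3 nonzero rows, so rank(A) = 3.
A has 4 columns; by rank–nullity, nullity = 4 − 3 = 1.

1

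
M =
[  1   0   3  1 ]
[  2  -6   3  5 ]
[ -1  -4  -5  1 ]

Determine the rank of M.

2

Row reduce to echelon form.
R2 ← R2 − (2)·R1: [0, -6, -3, 3]
R3 ← R3 + R1: [0, -4, -2, 2]
R3 ← R3 − (2/3)·R2: [0, 0, 0, 0]
Echelon form has 2 nonzero rows, so rank(M) = 2.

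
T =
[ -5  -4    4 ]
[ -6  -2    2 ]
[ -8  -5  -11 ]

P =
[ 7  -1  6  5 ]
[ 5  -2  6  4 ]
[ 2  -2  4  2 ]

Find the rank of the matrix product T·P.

2

First compute TP:
[[-47,   5, -38, -33],
 [-48,   6, -40, -34],
 [-103,  40, -122, -82]]
Now row reduce the product.
R2 ← R2 − (48/47)·R1: [0, 42/47, -56/47, -14/47]
R3 ← R3 − (103/47)·R1: [0, 1365/47, -1820/47, -455/47]
R3 ← R3 − (65/2)·R2: [0, 0, 0, 0]
2 nonzero rows, so rank(TP) = 2.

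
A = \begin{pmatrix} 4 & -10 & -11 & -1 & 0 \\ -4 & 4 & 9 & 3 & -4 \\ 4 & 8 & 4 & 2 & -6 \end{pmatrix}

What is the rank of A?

3

Row reduce to echelon form.
R2 ← R2 + R1: [0, -6, -2, 2, -4]
R3 ← R3 − R1: [0, 18, 15, 3, -6]
R3 ← R3 + (3)·R2: [0, 0, 9, 9, -18]
Echelon form has 3 nonzero rows, so rank(A) = 3.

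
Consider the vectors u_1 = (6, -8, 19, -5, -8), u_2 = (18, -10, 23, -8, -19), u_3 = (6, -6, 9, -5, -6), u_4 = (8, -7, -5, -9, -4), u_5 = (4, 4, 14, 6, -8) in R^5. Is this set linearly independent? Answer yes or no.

no

Form the matrix with these vectors as rows and row reduce.
R2 ← R2 − (3)·R1: [0, 14, -34, 7, 5]
R3 ← R3 − R1: [0, 2, -10, 0, 2]
R4 ← R4 − (4/3)·R1: [0, 11/3, -91/3, -7/3, 20/3]
R5 ← R5 − (2/3)·R1: [0, 28/3, 4/3, 28/3, -8/3]
R3 ← R3 − (1/7)·R2: [0, 0, -36/7, -1, 9/7]
R4 ← R4 − (11/42)·R2: [0, 0, -150/7, -25/6, 75/14]
R5 ← R5 − (2/3)·R2: [0, 0, 24, 14/3, -6]
R4 ← R4 − (25/6)·R3: [0, 0, 0, 0, 0]
R5 ← R5 + (14/3)·R3: [0, 0, 0, 0, 0]
3 nonzero rows, so the 5 vectors span a space of dimension 3.
Since 3 < 5, the vectors are linearly dependent.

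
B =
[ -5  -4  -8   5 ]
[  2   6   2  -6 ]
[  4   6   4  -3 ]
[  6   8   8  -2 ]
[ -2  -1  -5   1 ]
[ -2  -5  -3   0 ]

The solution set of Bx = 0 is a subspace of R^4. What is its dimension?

Row reduce to echelon form.
R2 ← R2 + (2/5)·R1: [0, 22/5, -6/5, -4]
R3 ← R3 + (4/5)·R1: [0, 14/5, -12/5, 1]
R4 ← R4 + (6/5)·R1: [0, 16/5, -8/5, 4]
R5 ← R5 − (2/5)·R1: [0, 3/5, -9/5, -1]
R6 ← R6 − (2/5)·R1: [0, -17/5, 1/5, -2]
R3 ← R3 − (7/11)·R2: [0, 0, -18/11, 39/11]
R4 ← R4 − (8/11)·R2: [0, 0, -8/11, 76/11]
R5 ← R5 − (3/22)·R2: [0, 0, -18/11, -5/11]
R6 ← R6 + (17/22)·R2: [0, 0, -8/11, -56/11]
R4 ← R4 − (4/9)·R3: [0, 0, 0, 16/3]
R5 ← R5 − R3: [0, 0, 0, -4]
R6 ← R6 − (4/9)·R3: [0, 0, 0, -20/3]
R5 ← R5 + (3/4)·R4: [0, 0, 0, 0]
R6 ← R6 + (5/4)·R4: [0, 0, 0, 0]
4 nonzero rows, so rank(B) = 4.
B has 4 columns; by rank–nullity, nullity = 4 − 4 = 0.

0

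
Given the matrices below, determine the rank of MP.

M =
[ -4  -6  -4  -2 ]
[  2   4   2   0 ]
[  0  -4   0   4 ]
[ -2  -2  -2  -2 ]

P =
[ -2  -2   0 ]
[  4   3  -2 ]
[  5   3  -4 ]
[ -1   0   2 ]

First compute MP:
[[-34, -22,  24],
 [ 22,  14, -16],
 [-20, -12,  16],
 [-12,  -8,   8]]
Now row reduce the product.
R2 ← R2 + (11/17)·R1: [0, -4/17, -8/17]
R3 ← R3 − (10/17)·R1: [0, 16/17, 32/17]
R4 ← R4 − (6/17)·R1: [0, -4/17, -8/17]
R3 ← R3 + (4)·R2: [0, 0, 0]
R4 ← R4 − R2: [0, 0, 0]
2 nonzero rows, so rank(MP) = 2.

2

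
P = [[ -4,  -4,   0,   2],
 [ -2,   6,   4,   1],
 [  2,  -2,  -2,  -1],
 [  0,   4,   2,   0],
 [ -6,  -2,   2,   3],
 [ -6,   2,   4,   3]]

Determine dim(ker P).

2

Row reduce to echelon form.
R2 ← R2 − (1/2)·R1: [0, 8, 4, 0]
R3 ← R3 + (1/2)·R1: [0, -4, -2, 0]
R5 ← R5 − (3/2)·R1: [0, 4, 2, 0]
R6 ← R6 − (3/2)·R1: [0, 8, 4, 0]
R3 ← R3 + (1/2)·R2: [0, 0, 0, 0]
R4 ← R4 − (1/2)·R2: [0, 0, 0, 0]
R5 ← R5 − (1/2)·R2: [0, 0, 0, 0]
R6 ← R6 − R2: [0, 0, 0, 0]
2 nonzero rows, so rank(P) = 2.
P has 4 columns; by rank–nullity, nullity = 4 − 2 = 2.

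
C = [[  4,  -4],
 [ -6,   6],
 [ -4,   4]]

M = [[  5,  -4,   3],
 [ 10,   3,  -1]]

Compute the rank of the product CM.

1

First compute CM:
[[-20, -28,  16],
 [ 30,  42, -24],
 [ 20,  28, -16]]
Now row reduce the product.
R2 ← R2 + (3/2)·R1: [0, 0, 0]
R3 ← R3 + R1: [0, 0, 0]
1 nonzero row, so rank(CM) = 1.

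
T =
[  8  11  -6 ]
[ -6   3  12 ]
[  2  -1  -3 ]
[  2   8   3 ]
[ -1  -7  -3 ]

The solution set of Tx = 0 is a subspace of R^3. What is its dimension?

Row reduce to echelon form.
R2 ← R2 + (3/4)·R1: [0, 45/4, 15/2]
R3 ← R3 − (1/4)·R1: [0, -15/4, -3/2]
R4 ← R4 − (1/4)·R1: [0, 21/4, 9/2]
R5 ← R5 + (1/8)·R1: [0, -45/8, -15/4]
R3 ← R3 + (1/3)·R2: [0, 0, 1]
R4 ← R4 − (7/15)·R2: [0, 0, 1]
R5 ← R5 + (1/2)·R2: [0, 0, 0]
R4 ← R4 − R3: [0, 0, 0]
3 nonzero rows, so rank(T) = 3.
T has 3 columns; by rank–nullity, nullity = 3 − 3 = 0.

0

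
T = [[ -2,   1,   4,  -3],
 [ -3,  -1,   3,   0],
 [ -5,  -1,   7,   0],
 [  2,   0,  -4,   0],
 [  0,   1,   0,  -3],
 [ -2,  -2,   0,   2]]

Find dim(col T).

Row reduce to echelon form.
R2 ← R2 − (3/2)·R1: [0, -5/2, -3, 9/2]
R3 ← R3 − (5/2)·R1: [0, -7/2, -3, 15/2]
R4 ← R4 + R1: [0, 1, 0, -3]
R6 ← R6 − R1: [0, -3, -4, 5]
R3 ← R3 − (7/5)·R2: [0, 0, 6/5, 6/5]
R4 ← R4 + (2/5)·R2: [0, 0, -6/5, -6/5]
R5 ← R5 + (2/5)·R2: [0, 0, -6/5, -6/5]
R6 ← R6 − (6/5)·R2: [0, 0, -2/5, -2/5]
R4 ← R4 + R3: [0, 0, 0, 0]
R5 ← R5 + R3: [0, 0, 0, 0]
R6 ← R6 + (1/3)·R3: [0, 0, 0, 0]
Echelon form has 3 nonzero rows, so rank(T) = 3.
The column space has dimension equal to the rank: 3.

3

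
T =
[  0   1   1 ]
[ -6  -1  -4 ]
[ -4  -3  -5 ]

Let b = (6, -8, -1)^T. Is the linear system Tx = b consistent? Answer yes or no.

no

Row reduce the augmented matrix [T | b].
Swap R1 ↔ R2
R3 ← R3 − (2/3)·R1: [0, -7/3, -7/3, 13/3]
R3 ← R3 + (7/3)·R2: [0, 0, 0, 55/3]
The echelon form has 3 nonzero rows; the last pivot sits in the augmented column, so rank(T) = 2 but rank([T|b]) = 3.
Since the ranks differ, the system is inconsistent.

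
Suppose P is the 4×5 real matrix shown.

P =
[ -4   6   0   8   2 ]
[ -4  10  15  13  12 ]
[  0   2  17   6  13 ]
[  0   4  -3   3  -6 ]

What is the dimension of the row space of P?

4

Row reduce to echelon form.
R2 ← R2 − R1: [0, 4, 15, 5, 10]
R3 ← R3 − (1/2)·R2: [0, 0, 19/2, 7/2, 8]
R4 ← R4 − R2: [0, 0, -18, -2, -16]
R4 ← R4 + (36/19)·R3: [0, 0, 0, 88/19, -16/19]
Echelon form has 4 nonzero rows, so rank(P) = 4.
The row space has dimension equal to the rank: 4.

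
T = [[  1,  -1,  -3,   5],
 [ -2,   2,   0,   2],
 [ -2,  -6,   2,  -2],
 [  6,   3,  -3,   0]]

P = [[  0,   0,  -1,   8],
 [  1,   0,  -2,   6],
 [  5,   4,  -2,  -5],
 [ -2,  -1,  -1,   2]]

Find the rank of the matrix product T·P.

3

First compute TP:
[[-26, -17,   2,  27],
 [ -2,  -2,  -4,   0],
 [  8,  10,  12, -66],
 [-12, -12,  -6,  81]]
Now row reduce the product.
R2 ← R2 − (1/13)·R1: [0, -9/13, -54/13, -27/13]
R3 ← R3 + (4/13)·R1: [0, 62/13, 164/13, -750/13]
R4 ← R4 − (6/13)·R1: [0, -54/13, -90/13, 891/13]
R3 ← R3 + (62/9)·R2: [0, 0, -16, -72]
R4 ← R4 − (6)·R2: [0, 0, 18, 81]
R4 ← R4 + (9/8)·R3: [0, 0, 0, 0]
3 nonzero rows, so rank(TP) = 3.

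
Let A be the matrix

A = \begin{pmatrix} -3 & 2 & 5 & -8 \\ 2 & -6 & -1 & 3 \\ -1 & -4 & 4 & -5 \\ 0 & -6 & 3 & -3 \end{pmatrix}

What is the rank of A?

Row reduce to echelon form.
R2 ← R2 + (2/3)·R1: [0, -14/3, 7/3, -7/3]
R3 ← R3 − (1/3)·R1: [0, -14/3, 7/3, -7/3]
R3 ← R3 − R2: [0, 0, 0, 0]
R4 ← R4 − (9/7)·R2: [0, 0, 0, 0]
Echelon form has 2 nonzero rows, so rank(A) = 2.

2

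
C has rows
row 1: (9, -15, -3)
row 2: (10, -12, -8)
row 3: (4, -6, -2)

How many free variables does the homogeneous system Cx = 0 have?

1

Row reduce to echelon form.
R2 ← R2 − (10/9)·R1: [0, 14/3, -14/3]
R3 ← R3 − (4/9)·R1: [0, 2/3, -2/3]
R3 ← R3 − (1/7)·R2: [0, 0, 0]
2 nonzero rows, so rank(C) = 2.
C has 3 columns; by rank–nullity, nullity = 3 − 2 = 1.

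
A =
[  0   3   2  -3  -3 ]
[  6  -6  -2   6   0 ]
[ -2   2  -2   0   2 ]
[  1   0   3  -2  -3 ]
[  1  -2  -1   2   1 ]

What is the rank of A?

3

Row reduce to echelon form.
Swap R1 ↔ R2
R3 ← R3 + (1/3)·R1: [0, 0, -8/3, 2, 2]
R4 ← R4 − (1/6)·R1: [0, 1, 10/3, -3, -3]
R5 ← R5 − (1/6)·R1: [0, -1, -2/3, 1, 1]
R4 ← R4 − (1/3)·R2: [0, 0, 8/3, -2, -2]
R5 ← R5 + (1/3)·R2: [0, 0, 0, 0, 0]
R4 ← R4 + R3: [0, 0, 0, 0, 0]
Echelon form has 3 nonzero rows, so rank(A) = 3.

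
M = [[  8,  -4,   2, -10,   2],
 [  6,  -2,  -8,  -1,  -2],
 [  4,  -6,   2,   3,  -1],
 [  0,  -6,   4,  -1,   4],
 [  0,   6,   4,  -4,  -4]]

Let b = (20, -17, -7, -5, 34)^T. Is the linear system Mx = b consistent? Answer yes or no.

yes

Row reduce the augmented matrix [M | b].
R2 ← R2 − (3/4)·R1: [0, 1, -19/2, 13/2, -7/2, -32]
R3 ← R3 − (1/2)·R1: [0, -4, 1, 8, -2, -17]
R3 ← R3 + (4)·R2: [0, 0, -37, 34, -16, -145]
R4 ← R4 + (6)·R2: [0, 0, -53, 38, -17, -197]
R5 ← R5 − (6)·R2: [0, 0, 61, -43, 17, 226]
R4 ← R4 − (53/37)·R3: [0, 0, 0, -396/37, 219/37, 396/37]
R5 ← R5 + (61/37)·R3: [0, 0, 0, 483/37, -347/37, -483/37]
R5 ← R5 + (161/132)·R4: [0, 0, 0, 0, -95/44, 0]
The echelon form has 5 nonzero rows, and every pivot lies in the first 5 columns, so rank(M) = rank([M|b]) = 5.
The system is consistent.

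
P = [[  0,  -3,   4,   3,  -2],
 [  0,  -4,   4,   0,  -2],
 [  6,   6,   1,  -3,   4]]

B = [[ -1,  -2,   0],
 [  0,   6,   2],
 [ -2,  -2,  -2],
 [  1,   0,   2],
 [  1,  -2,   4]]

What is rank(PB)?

First compute PB:
[[ -7, -22, -16],
 [-10, -28, -24],
 [ -7,  14,  20]]
Now row reduce the product.
R2 ← R2 − (10/7)·R1: [0, 24/7, -8/7]
R3 ← R3 − R1: [0, 36, 36]
R3 ← R3 − (21/2)·R2: [0, 0, 48]
3 nonzero rows, so rank(PB) = 3.

3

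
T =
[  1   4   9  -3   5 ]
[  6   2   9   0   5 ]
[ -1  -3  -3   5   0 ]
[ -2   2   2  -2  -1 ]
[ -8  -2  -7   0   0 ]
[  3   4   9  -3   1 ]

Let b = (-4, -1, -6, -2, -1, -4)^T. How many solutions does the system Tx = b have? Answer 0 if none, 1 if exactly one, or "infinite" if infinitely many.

0

Row reduce the augmented matrix [T | b].
R2 ← R2 − (6)·R1: [0, -22, -45, 18, -25, 23]
R3 ← R3 + R1: [0, 1, 6, 2, 5, -10]
R4 ← R4 + (2)·R1: [0, 10, 20, -8, 9, -10]
R5 ← R5 + (8)·R1: [0, 30, 65, -24, 40, -33]
R6 ← R6 − (3)·R1: [0, -8, -18, 6, -14, 8]
R3 ← R3 + (1/22)·R2: [0, 0, 87/22, 31/11, 85/22, -197/22]
R4 ← R4 + (5/11)·R2: [0, 0, -5/11, 2/11, -26/11, 5/11]
R5 ← R5 + (15/11)·R2: [0, 0, 40/11, 6/11, 65/11, -18/11]
R6 ← R6 − (4/11)·R2: [0, 0, -18/11, -6/11, -54/11, -4/11]
R4 ← R4 + (10/87)·R3: [0, 0, 0, 44/87, -167/87, -50/87]
R5 ← R5 − (80/87)·R3: [0, 0, 0, -178/87, 205/87, 574/87]
R6 ← R6 + (12/29)·R3: [0, 0, 0, 18/29, -96/29, -118/29]
R5 ← R5 + (89/22)·R4: [0, 0, 0, 0, -119/22, 47/11]
R6 ← R6 − (27/22)·R4: [0, 0, 0, 0, -21/22, -37/11]
R6 ← R6 − (3/17)·R5: [0, 0, 0, 0, 0, -70/17]
The echelon form has 6 nonzero rows; the last pivot sits in the augmented column, so rank(T) = 5 but rank([T|b]) = 6.
Since the ranks differ, the system is inconsistent.
It has no solutions.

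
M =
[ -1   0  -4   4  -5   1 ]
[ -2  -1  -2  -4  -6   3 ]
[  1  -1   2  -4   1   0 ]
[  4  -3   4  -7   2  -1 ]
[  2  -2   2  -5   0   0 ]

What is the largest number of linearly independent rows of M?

3

Row reduce to echelon form.
R2 ← R2 − (2)·R1: [0, -1, 6, -12, 4, 1]
R3 ← R3 + R1: [0, -1, -2, 0, -4, 1]
R4 ← R4 + (4)·R1: [0, -3, -12, 9, -18, 3]
R5 ← R5 + (2)·R1: [0, -2, -6, 3, -10, 2]
R3 ← R3 − R2: [0, 0, -8, 12, -8, 0]
R4 ← R4 − (3)·R2: [0, 0, -30, 45, -30, 0]
R5 ← R5 − (2)·R2: [0, 0, -18, 27, -18, 0]
R4 ← R4 − (15/4)·R3: [0, 0, 0, 0, 0, 0]
R5 ← R5 − (9/4)·R3: [0, 0, 0, 0, 0, 0]
Echelon form has 3 nonzero rows, so rank(M) = 3.
The rank gives the maximum number of linearly independent rows: 3.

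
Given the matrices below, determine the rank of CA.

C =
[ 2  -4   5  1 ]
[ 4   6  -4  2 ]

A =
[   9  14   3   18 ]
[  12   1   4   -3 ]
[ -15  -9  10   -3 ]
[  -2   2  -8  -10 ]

First compute CA:
[[-107, -19,  32,  23],
 [164, 102, -20,  46]]
Now row reduce the product.
R2 ← R2 + (164/107)·R1: [0, 7798/107, 3108/107, 8694/107]
2 nonzero rows, so rank(CA) = 2.

2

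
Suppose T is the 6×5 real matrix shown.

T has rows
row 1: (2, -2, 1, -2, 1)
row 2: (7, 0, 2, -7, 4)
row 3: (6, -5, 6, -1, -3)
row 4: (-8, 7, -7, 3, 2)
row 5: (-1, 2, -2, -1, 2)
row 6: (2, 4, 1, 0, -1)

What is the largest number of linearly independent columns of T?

3

Row reduce to echelon form.
R2 ← R2 − (7/2)·R1: [0, 7, -3/2, 0, 1/2]
R3 ← R3 − (3)·R1: [0, 1, 3, 5, -6]
R4 ← R4 + (4)·R1: [0, -1, -3, -5, 6]
R5 ← R5 + (1/2)·R1: [0, 1, -3/2, -2, 5/2]
R6 ← R6 − R1: [0, 6, 0, 2, -2]
R3 ← R3 − (1/7)·R2: [0, 0, 45/14, 5, -85/14]
R4 ← R4 + (1/7)·R2: [0, 0, -45/14, -5, 85/14]
R5 ← R5 − (1/7)·R2: [0, 0, -9/7, -2, 17/7]
R6 ← R6 − (6/7)·R2: [0, 0, 9/7, 2, -17/7]
R4 ← R4 + R3: [0, 0, 0, 0, 0]
R5 ← R5 + (2/5)·R3: [0, 0, 0, 0, 0]
R6 ← R6 − (2/5)·R3: [0, 0, 0, 0, 0]
Echelon form has 3 nonzero rows, so rank(T) = 3.
The rank gives the maximum number of linearly independent columns: 3.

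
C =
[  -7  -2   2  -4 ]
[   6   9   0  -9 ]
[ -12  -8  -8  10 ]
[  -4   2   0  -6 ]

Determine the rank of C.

3

Row reduce to echelon form.
R2 ← R2 + (6/7)·R1: [0, 51/7, 12/7, -87/7]
R3 ← R3 − (12/7)·R1: [0, -32/7, -80/7, 118/7]
R4 ← R4 − (4/7)·R1: [0, 22/7, -8/7, -26/7]
R3 ← R3 + (32/51)·R2: [0, 0, -176/17, 154/17]
R4 ← R4 − (22/51)·R2: [0, 0, -32/17, 28/17]
R4 ← R4 − (2/11)·R3: [0, 0, 0, 0]
Echelon form has 3 nonzero rows, so rank(C) = 3.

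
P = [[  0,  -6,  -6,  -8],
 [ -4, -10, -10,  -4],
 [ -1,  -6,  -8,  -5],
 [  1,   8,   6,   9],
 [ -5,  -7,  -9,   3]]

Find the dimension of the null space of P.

1

Row reduce to echelon form.
Swap R1 ↔ R2
R3 ← R3 − (1/4)·R1: [0, -7/2, -11/2, -4]
R4 ← R4 + (1/4)·R1: [0, 11/2, 7/2, 8]
R5 ← R5 − (5/4)·R1: [0, 11/2, 7/2, 8]
R3 ← R3 − (7/12)·R2: [0, 0, -2, 2/3]
R4 ← R4 + (11/12)·R2: [0, 0, -2, 2/3]
R5 ← R5 + (11/12)·R2: [0, 0, -2, 2/3]
R4 ← R4 − R3: [0, 0, 0, 0]
R5 ← R5 − R3: [0, 0, 0, 0]
3 nonzero rows, so rank(P) = 3.
P has 4 columns; by rank–nullity, nullity = 4 − 3 = 1.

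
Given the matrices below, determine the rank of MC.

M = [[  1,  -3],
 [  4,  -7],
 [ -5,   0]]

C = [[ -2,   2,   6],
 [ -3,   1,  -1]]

2

First compute MC:
[[  7,  -1,   9],
 [ 13,   1,  31],
 [ 10, -10, -30]]
Now row reduce the product.
R2 ← R2 − (13/7)·R1: [0, 20/7, 100/7]
R3 ← R3 − (10/7)·R1: [0, -60/7, -300/7]
R3 ← R3 + (3)·R2: [0, 0, 0]
2 nonzero rows, so rank(MC) = 2.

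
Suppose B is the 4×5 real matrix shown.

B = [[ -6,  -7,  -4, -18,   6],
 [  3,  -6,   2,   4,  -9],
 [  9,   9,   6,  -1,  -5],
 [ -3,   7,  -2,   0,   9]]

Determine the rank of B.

3

Row reduce to echelon form.
R2 ← R2 + (1/2)·R1: [0, -19/2, 0, -5, -6]
R3 ← R3 + (3/2)·R1: [0, -3/2, 0, -28, 4]
R4 ← R4 − (1/2)·R1: [0, 21/2, 0, 9, 6]
R3 ← R3 − (3/19)·R2: [0, 0, 0, -517/19, 94/19]
R4 ← R4 + (21/19)·R2: [0, 0, 0, 66/19, -12/19]
R4 ← R4 + (6/47)·R3: [0, 0, 0, 0, 0]
Echelon form has 3 nonzero rows, so rank(B) = 3.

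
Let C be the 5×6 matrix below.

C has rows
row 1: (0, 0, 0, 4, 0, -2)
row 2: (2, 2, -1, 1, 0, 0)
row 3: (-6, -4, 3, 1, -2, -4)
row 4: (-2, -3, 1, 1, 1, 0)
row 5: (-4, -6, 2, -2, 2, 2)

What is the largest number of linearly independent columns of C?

3

Row reduce to echelon form.
Swap R1 ↔ R2
R3 ← R3 + (3)·R1: [0, 2, 0, 4, -2, -4]
R4 ← R4 + R1: [0, -1, 0, 2, 1, 0]
R5 ← R5 + (2)·R1: [0, -2, 0, 0, 2, 2]
Swap R2 ↔ R3
R4 ← R4 + (1/2)·R2: [0, 0, 0, 4, 0, -2]
R5 ← R5 + R2: [0, 0, 0, 4, 0, -2]
R4 ← R4 − R3: [0, 0, 0, 0, 0, 0]
R5 ← R5 − R3: [0, 0, 0, 0, 0, 0]
Echelon form has 3 nonzero rows, so rank(C) = 3.
The rank gives the maximum number of linearly independent columns: 3.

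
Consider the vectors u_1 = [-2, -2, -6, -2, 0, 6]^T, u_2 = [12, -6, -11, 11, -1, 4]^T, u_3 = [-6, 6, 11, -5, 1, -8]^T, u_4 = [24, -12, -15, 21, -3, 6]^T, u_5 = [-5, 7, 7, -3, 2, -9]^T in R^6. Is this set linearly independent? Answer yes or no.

no

Form the matrix with these vectors as rows and row reduce.
R2 ← R2 + (6)·R1: [0, -18, -47, -1, -1, 40]
R3 ← R3 − (3)·R1: [0, 12, 29, 1, 1, -26]
R4 ← R4 + (12)·R1: [0, -36, -87, -3, -3, 78]
R5 ← R5 − (5/2)·R1: [0, 12, 22, 2, 2, -24]
R3 ← R3 + (2/3)·R2: [0, 0, -7/3, 1/3, 1/3, 2/3]
R4 ← R4 − (2)·R2: [0, 0, 7, -1, -1, -2]
R5 ← R5 + (2/3)·R2: [0, 0, -28/3, 4/3, 4/3, 8/3]
R4 ← R4 + (3)·R3: [0, 0, 0, 0, 0, 0]
R5 ← R5 − (4)·R3: [0, 0, 0, 0, 0, 0]
3 nonzero rows, so the 5 vectors span a space of dimension 3.
Since 3 < 5, the vectors are linearly dependent.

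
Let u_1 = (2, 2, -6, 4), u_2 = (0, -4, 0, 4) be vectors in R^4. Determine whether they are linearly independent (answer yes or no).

yes

Form the matrix with these vectors as rows and row reduce.
2 nonzero rows, so the 2 vectors span a space of dimension 2.
Since 2 = 2, the vectors are linearly independent.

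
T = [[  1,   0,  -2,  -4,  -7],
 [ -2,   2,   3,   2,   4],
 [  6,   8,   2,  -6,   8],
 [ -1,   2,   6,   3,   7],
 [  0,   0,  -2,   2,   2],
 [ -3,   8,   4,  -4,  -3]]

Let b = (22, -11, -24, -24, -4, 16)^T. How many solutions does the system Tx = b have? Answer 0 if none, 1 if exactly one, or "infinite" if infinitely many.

1

Row reduce the augmented matrix [T | b].
R2 ← R2 + (2)·R1: [0, 2, -1, -6, -10, 33]
R3 ← R3 − (6)·R1: [0, 8, 14, 18, 50, -156]
R4 ← R4 + R1: [0, 2, 4, -1, 0, -2]
R6 ← R6 + (3)·R1: [0, 8, -2, -16, -24, 82]
R3 ← R3 − (4)·R2: [0, 0, 18, 42, 90, -288]
R4 ← R4 − R2: [0, 0, 5, 5, 10, -35]
R6 ← R6 − (4)·R2: [0, 0, 2, 8, 16, -50]
R4 ← R4 − (5/18)·R3: [0, 0, 0, -20/3, -15, 45]
R5 ← R5 + (1/9)·R3: [0, 0, 0, 20/3, 12, -36]
R6 ← R6 − (1/9)·R3: [0, 0, 0, 10/3, 6, -18]
R5 ← R5 + R4: [0, 0, 0, 0, -3, 9]
R6 ← R6 + (1/2)·R4: [0, 0, 0, 0, -3/2, 9/2]
R6 ← R6 − (1/2)·R5: [0, 0, 0, 0, 0, 0]
The echelon form has 5 nonzero rows, and every pivot lies in the first 5 columns, so rank(T) = rank([T|b]) = 5.
The system is consistent.
rank = 5 = number of unknowns, so the solution is unique.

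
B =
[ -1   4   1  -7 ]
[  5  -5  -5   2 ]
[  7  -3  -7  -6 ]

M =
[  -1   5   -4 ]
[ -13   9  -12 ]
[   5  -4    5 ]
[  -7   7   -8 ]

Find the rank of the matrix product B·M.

2

First compute BM:
[[  3, -22,  17],
 [ 21,  14,  -1],
 [ 39,  -6,  21]]
Now row reduce the product.
R2 ← R2 − (7)·R1: [0, 168, -120]
R3 ← R3 − (13)·R1: [0, 280, -200]
R3 ← R3 − (5/3)·R2: [0, 0, 0]
2 nonzero rows, so rank(BM) = 2.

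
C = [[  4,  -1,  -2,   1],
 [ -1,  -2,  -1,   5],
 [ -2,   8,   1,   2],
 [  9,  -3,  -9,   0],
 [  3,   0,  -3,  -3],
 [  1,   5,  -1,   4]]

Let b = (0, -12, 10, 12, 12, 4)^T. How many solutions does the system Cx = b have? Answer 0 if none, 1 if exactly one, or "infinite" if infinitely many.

Row reduce the augmented matrix [C | b].
R2 ← R2 + (1/4)·R1: [0, -9/4, -3/2, 21/4, -12]
R3 ← R3 + (1/2)·R1: [0, 15/2, 0, 5/2, 10]
R4 ← R4 − (9/4)·R1: [0, -3/4, -9/2, -9/4, 12]
R5 ← R5 − (3/4)·R1: [0, 3/4, -3/2, -15/4, 12]
R6 ← R6 − (1/4)·R1: [0, 21/4, -1/2, 15/4, 4]
R3 ← R3 + (10/3)·R2: [0, 0, -5, 20, -30]
R4 ← R4 − (1/3)·R2: [0, 0, -4, -4, 16]
R5 ← R5 + (1/3)·R2: [0, 0, -2, -2, 8]
R6 ← R6 + (7/3)·R2: [0, 0, -4, 16, -24]
R4 ← R4 − (4/5)·R3: [0, 0, 0, -20, 40]
R5 ← R5 − (2/5)·R3: [0, 0, 0, -10, 20]
R6 ← R6 − (4/5)·R3: [0, 0, 0, 0, 0]
R5 ← R5 − (1/2)·R4: [0, 0, 0, 0, 0]
The echelon form has 4 nonzero rows, and every pivot lies in the first 4 columns, so rank(C) = rank([C|b]) = 4.
The system is consistent.
rank = 4 = number of unknowns, so the solution is unique.

1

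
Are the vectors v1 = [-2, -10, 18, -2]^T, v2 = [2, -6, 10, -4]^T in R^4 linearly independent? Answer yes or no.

Form the matrix with these vectors as rows and row reduce.
R2 ← R2 + R1: [0, -16, 28, -6]
2 nonzero rows, so the 2 vectors span a space of dimension 2.
Since 2 = 2, the vectors are linearly independent.

yes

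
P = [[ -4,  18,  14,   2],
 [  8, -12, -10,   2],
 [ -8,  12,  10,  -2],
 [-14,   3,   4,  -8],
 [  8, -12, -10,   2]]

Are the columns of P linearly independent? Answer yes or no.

Row reduce P to echelon form.
R2 ← R2 + (2)·R1: [0, 24, 18, 6]
R3 ← R3 − (2)·R1: [0, -24, -18, -6]
R4 ← R4 − (7/2)·R1: [0, -60, -45, -15]
R5 ← R5 + (2)·R1: [0, 24, 18, 6]
R3 ← R3 + R2: [0, 0, 0, 0]
R4 ← R4 + (5/2)·R2: [0, 0, 0, 0]
R5 ← R5 − R2: [0, 0, 0, 0]
2 pivots among 4 columns.
Only 2 < 4 pivot columns, so the columns are linearly dependent.

no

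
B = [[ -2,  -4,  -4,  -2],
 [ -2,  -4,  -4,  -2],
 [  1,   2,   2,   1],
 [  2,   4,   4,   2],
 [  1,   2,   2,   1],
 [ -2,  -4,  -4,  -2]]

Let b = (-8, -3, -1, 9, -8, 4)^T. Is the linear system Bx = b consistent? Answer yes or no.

no

Row reduce the augmented matrix [B | b].
R2 ← R2 − R1: [0, 0, 0, 0, 5]
R3 ← R3 + (1/2)·R1: [0, 0, 0, 0, -5]
R4 ← R4 + R1: [0, 0, 0, 0, 1]
R5 ← R5 + (1/2)·R1: [0, 0, 0, 0, -12]
R6 ← R6 − R1: [0, 0, 0, 0, 12]
R3 ← R3 + R2: [0, 0, 0, 0, 0]
R4 ← R4 − (1/5)·R2: [0, 0, 0, 0, 0]
R5 ← R5 + (12/5)·R2: [0, 0, 0, 0, 0]
R6 ← R6 − (12/5)·R2: [0, 0, 0, 0, 0]
The echelon form has 2 nonzero rows; the last pivot sits in the augmented column, so rank(B) = 1 but rank([B|b]) = 2.
Since the ranks differ, the system is inconsistent.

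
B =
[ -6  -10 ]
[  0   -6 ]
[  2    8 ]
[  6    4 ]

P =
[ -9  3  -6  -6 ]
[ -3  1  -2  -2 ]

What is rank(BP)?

First compute BP:
[[ 84, -28,  56,  56],
 [ 18,  -6,  12,  12],
 [-42,  14, -28, -28],
 [-66,  22, -44, -44]]
Now row reduce the product.
R2 ← R2 − (3/14)·R1: [0, 0, 0, 0]
R3 ← R3 + (1/2)·R1: [0, 0, 0, 0]
R4 ← R4 + (11/14)·R1: [0, 0, 0, 0]
1 nonzero row, so rank(BP) = 1.

1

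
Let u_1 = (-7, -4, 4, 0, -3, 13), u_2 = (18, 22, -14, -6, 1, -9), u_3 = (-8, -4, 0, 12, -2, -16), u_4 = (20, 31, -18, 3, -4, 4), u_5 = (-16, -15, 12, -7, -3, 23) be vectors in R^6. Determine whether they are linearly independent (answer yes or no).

Form the matrix with these vectors as rows and row reduce.
R2 ← R2 + (18/7)·R1: [0, 82/7, -26/7, -6, -47/7, 171/7]
R3 ← R3 − (8/7)·R1: [0, 4/7, -32/7, 12, 10/7, -216/7]
R4 ← R4 + (20/7)·R1: [0, 137/7, -46/7, 3, -88/7, 288/7]
R5 ← R5 − (16/7)·R1: [0, -41/7, 20/7, -7, 27/7, -47/7]
R3 ← R3 − (2/41)·R2: [0, 0, -180/41, 504/41, 72/41, -1314/41]
R4 ← R4 − (137/82)·R2: [0, 0, -15/41, 534/41, -111/82, 27/82]
R5 ← R5 + (1/2)·R2: [0, 0, 1, -10, 1/2, 11/2]
R4 ← R4 − (1/12)·R3: [0, 0, 0, 12, -3/2, 3]
R5 ← R5 + (41/180)·R3: [0, 0, 0, -36/5, 9/10, -9/5]
R5 ← R5 + (3/5)·R4: [0, 0, 0, 0, 0, 0]
4 nonzero rows, so the 5 vectors span a space of dimension 4.
Since 4 < 5, the vectors are linearly dependent.

no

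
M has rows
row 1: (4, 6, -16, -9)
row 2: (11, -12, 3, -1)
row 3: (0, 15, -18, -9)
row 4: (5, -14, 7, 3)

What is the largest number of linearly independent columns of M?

4

Row reduce to echelon form.
R2 ← R2 − (11/4)·R1: [0, -57/2, 47, 95/4]
R4 ← R4 − (5/4)·R1: [0, -43/2, 27, 57/4]
R3 ← R3 + (10/19)·R2: [0, 0, 128/19, 7/2]
R4 ← R4 − (43/57)·R2: [0, 0, -482/57, -11/3]
R4 ← R4 + (241/192)·R3: [0, 0, 0, 93/128]
Echelon form has 4 nonzero rows, so rank(M) = 4.
The rank gives the maximum number of linearly independent columns: 4.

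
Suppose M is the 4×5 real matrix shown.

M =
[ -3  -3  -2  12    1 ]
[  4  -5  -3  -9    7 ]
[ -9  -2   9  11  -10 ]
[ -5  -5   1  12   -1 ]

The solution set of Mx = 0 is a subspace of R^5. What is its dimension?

2

Row reduce to echelon form.
R2 ← R2 + (4/3)·R1: [0, -9, -17/3, 7, 25/3]
R3 ← R3 − (3)·R1: [0, 7, 15, -25, -13]
R4 ← R4 − (5/3)·R1: [0, 0, 13/3, -8, -8/3]
R3 ← R3 + (7/9)·R2: [0, 0, 286/27, -176/9, -176/27]
R4 ← R4 − (9/22)·R3: [0, 0, 0, 0, 0]
3 nonzero rows, so rank(M) = 3.
M has 5 columns; by rank–nullity, nullity = 5 − 3 = 2.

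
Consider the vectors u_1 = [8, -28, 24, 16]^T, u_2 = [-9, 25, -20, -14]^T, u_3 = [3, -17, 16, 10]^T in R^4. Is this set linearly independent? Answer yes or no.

no

Form the matrix with these vectors as rows and row reduce.
R2 ← R2 + (9/8)·R1: [0, -13/2, 7, 4]
R3 ← R3 − (3/8)·R1: [0, -13/2, 7, 4]
R3 ← R3 − R2: [0, 0, 0, 0]
2 nonzero rows, so the 3 vectors span a space of dimension 2.
Since 2 < 3, the vectors are linearly dependent.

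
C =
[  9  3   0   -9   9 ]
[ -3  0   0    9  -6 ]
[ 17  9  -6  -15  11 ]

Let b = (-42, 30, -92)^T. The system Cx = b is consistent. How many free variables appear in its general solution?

2

Row reduce the augmented matrix [C | b].
R2 ← R2 + (1/3)·R1: [0, 1, 0, 6, -3, 16]
R3 ← R3 − (17/9)·R1: [0, 10/3, -6, 2, -6, -38/3]
R3 ← R3 − (10/3)·R2: [0, 0, -6, -18, 4, -66]
The echelon form has 3 nonzero rows, and every pivot lies in the first 5 columns, so rank(C) = rank([C|b]) = 3.
The system is consistent.
Free variables = (unknowns) − (rank) = 5 − 3 = 2.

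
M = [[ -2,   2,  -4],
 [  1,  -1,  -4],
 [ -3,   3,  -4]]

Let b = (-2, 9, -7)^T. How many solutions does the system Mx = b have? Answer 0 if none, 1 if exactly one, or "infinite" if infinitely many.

0

Row reduce the augmented matrix [M | b].
R2 ← R2 + (1/2)·R1: [0, 0, -6, 8]
R3 ← R3 − (3/2)·R1: [0, 0, 2, -4]
R3 ← R3 + (1/3)·R2: [0, 0, 0, -4/3]
The echelon form has 3 nonzero rows; the last pivot sits in the augmented column, so rank(M) = 2 but rank([M|b]) = 3.
Since the ranks differ, the system is inconsistent.
It has no solutions.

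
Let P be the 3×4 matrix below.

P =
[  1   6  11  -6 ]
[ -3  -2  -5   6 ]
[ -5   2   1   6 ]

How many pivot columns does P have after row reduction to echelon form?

Row reduce to echelon form.
R2 ← R2 + (3)·R1: [0, 16, 28, -12]
R3 ← R3 + (5)·R1: [0, 32, 56, -24]
R3 ← R3 − (2)·R2: [0, 0, 0, 0]
Echelon form has 2 nonzero rows, so rank(P) = 2.
Each nonzero row contributes one pivot column: 2 pivot columns.

2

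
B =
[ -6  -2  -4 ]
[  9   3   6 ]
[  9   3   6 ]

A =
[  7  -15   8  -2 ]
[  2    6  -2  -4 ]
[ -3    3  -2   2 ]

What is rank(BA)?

1

First compute BA:
[[-34,  66, -36,  12],
 [ 51, -99,  54, -18],
 [ 51, -99,  54, -18]]
Now row reduce the product.
R2 ← R2 + (3/2)·R1: [0, 0, 0, 0]
R3 ← R3 + (3/2)·R1: [0, 0, 0, 0]
1 nonzero row, so rank(BA) = 1.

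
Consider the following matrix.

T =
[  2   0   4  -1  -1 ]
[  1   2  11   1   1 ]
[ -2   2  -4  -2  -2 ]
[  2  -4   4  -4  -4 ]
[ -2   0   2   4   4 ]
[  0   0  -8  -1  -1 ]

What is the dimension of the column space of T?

4

Row reduce to echelon form.
R2 ← R2 − (1/2)·R1: [0, 2, 9, 3/2, 3/2]
R3 ← R3 + R1: [0, 2, 0, -3, -3]
R4 ← R4 − R1: [0, -4, 0, -3, -3]
R5 ← R5 + R1: [0, 0, 6, 3, 3]
R3 ← R3 − R2: [0, 0, -9, -9/2, -9/2]
R4 ← R4 + (2)·R2: [0, 0, 18, 0, 0]
R4 ← R4 + (2)·R3: [0, 0, 0, -9, -9]
R5 ← R5 + (2/3)·R3: [0, 0, 0, 0, 0]
R6 ← R6 − (8/9)·R3: [0, 0, 0, 3, 3]
R6 ← R6 + (1/3)·R4: [0, 0, 0, 0, 0]
Echelon form has 4 nonzero rows, so rank(T) = 4.
The column space has dimension equal to the rank: 4.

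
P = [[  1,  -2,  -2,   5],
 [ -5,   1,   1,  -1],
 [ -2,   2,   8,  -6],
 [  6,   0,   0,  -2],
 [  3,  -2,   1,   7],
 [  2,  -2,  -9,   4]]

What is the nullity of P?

Row reduce to echelon form.
R2 ← R2 + (5)·R1: [0, -9, -9, 24]
R3 ← R3 + (2)·R1: [0, -2, 4, 4]
R4 ← R4 − (6)·R1: [0, 12, 12, -32]
R5 ← R5 − (3)·R1: [0, 4, 7, -8]
R6 ← R6 − (2)·R1: [0, 2, -5, -6]
R3 ← R3 − (2/9)·R2: [0, 0, 6, -4/3]
R4 ← R4 + (4/3)·R2: [0, 0, 0, 0]
R5 ← R5 + (4/9)·R2: [0, 0, 3, 8/3]
R6 ← R6 + (2/9)·R2: [0, 0, -7, -2/3]
R5 ← R5 − (1/2)·R3: [0, 0, 0, 10/3]
R6 ← R6 + (7/6)·R3: [0, 0, 0, -20/9]
Swap R4 ↔ R5
R6 ← R6 + (2/3)·R4: [0, 0, 0, 0]
4 nonzero rows, so rank(P) = 4.
P has 4 columns; by rank–nullity, nullity = 4 − 4 = 0.

0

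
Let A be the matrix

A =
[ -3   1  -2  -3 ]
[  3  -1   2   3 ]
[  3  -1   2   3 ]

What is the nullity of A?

Row reduce to echelon form.
R2 ← R2 + R1: [0, 0, 0, 0]
R3 ← R3 + R1: [0, 0, 0, 0]
1 nonzero row, so rank(A) = 1.
A has 4 columns; by rank–nullity, nullity = 4 − 1 = 3.

3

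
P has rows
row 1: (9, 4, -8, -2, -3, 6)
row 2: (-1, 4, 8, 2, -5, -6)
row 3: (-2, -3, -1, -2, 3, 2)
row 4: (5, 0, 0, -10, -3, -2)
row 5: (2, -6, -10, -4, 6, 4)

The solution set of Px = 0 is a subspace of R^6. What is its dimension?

Row reduce to echelon form.
R2 ← R2 + (1/9)·R1: [0, 40/9, 64/9, 16/9, -16/3, -16/3]
R3 ← R3 + (2/9)·R1: [0, -19/9, -25/9, -22/9, 7/3, 10/3]
R4 ← R4 − (5/9)·R1: [0, -20/9, 40/9, -80/9, -4/3, -16/3]
R5 ← R5 − (2/9)·R1: [0, -62/9, -74/9, -32/9, 20/3, 8/3]
R3 ← R3 + (19/40)·R2: [0, 0, 3/5, -8/5, -1/5, 4/5]
R4 ← R4 + (1/2)·R2: [0, 0, 8, -8, -4, -8]
R5 ← R5 + (31/20)·R2: [0, 0, 14/5, -4/5, -8/5, -28/5]
R4 ← R4 − (40/3)·R3: [0, 0, 0, 40/3, -4/3, -56/3]
R5 ← R5 − (14/3)·R3: [0, 0, 0, 20/3, -2/3, -28/3]
R5 ← R5 − (1/2)·R4: [0, 0, 0, 0, 0, 0]
4 nonzero rows, so rank(P) = 4.
P has 6 columns; by rank–nullity, nullity = 6 − 4 = 2.

2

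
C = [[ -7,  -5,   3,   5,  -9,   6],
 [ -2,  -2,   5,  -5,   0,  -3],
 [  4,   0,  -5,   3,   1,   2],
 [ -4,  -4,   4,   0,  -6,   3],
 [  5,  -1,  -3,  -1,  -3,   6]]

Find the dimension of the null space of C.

1

Row reduce to echelon form.
R2 ← R2 − (2/7)·R1: [0, -4/7, 29/7, -45/7, 18/7, -33/7]
R3 ← R3 + (4/7)·R1: [0, -20/7, -23/7, 41/7, -29/7, 38/7]
R4 ← R4 − (4/7)·R1: [0, -8/7, 16/7, -20/7, -6/7, -3/7]
R5 ← R5 + (5/7)·R1: [0, -32/7, -6/7, 18/7, -66/7, 72/7]
R3 ← R3 − (5)·R2: [0, 0, -24, 38, -17, 29]
R4 ← R4 − (2)·R2: [0, 0, -6, 10, -6, 9]
R5 ← R5 − (8)·R2: [0, 0, -34, 54, -30, 48]
R4 ← R4 − (1/4)·R3: [0, 0, 0, 1/2, -7/4, 7/4]
R5 ← R5 − (17/12)·R3: [0, 0, 0, 1/6, -71/12, 83/12]
R5 ← R5 − (1/3)·R4: [0, 0, 0, 0, -16/3, 19/3]
5 nonzero rows, so rank(C) = 5.
C has 6 columns; by rank–nullity, nullity = 6 − 5 = 1.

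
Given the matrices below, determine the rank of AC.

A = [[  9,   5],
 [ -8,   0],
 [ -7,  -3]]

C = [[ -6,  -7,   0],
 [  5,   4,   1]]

First compute AC:
[[-29, -43,   5],
 [ 48,  56,   0],
 [ 27,  37,  -3]]
Now row reduce the product.
R2 ← R2 + (48/29)·R1: [0, -440/29, 240/29]
R3 ← R3 + (27/29)·R1: [0, -88/29, 48/29]
R3 ← R3 − (1/5)·R2: [0, 0, 0]
2 nonzero rows, so rank(AC) = 2.

2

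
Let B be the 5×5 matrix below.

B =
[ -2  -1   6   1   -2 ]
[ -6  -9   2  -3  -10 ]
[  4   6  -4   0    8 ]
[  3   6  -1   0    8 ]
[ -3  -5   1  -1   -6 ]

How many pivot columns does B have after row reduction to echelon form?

3

Row reduce to echelon form.
R2 ← R2 − (3)·R1: [0, -6, -16, -6, -4]
R3 ← R3 + (2)·R1: [0, 4, 8, 2, 4]
R4 ← R4 + (3/2)·R1: [0, 9/2, 8, 3/2, 5]
R5 ← R5 − (3/2)·R1: [0, -7/2, -8, -5/2, -3]
R3 ← R3 + (2/3)·R2: [0, 0, -8/3, -2, 4/3]
R4 ← R4 + (3/4)·R2: [0, 0, -4, -3, 2]
R5 ← R5 − (7/12)·R2: [0, 0, 4/3, 1, -2/3]
R4 ← R4 − (3/2)·R3: [0, 0, 0, 0, 0]
R5 ← R5 + (1/2)·R3: [0, 0, 0, 0, 0]
Echelon form has 3 nonzero rows, so rank(B) = 3.
Each nonzero row contributes one pivot column: 3 pivot columns.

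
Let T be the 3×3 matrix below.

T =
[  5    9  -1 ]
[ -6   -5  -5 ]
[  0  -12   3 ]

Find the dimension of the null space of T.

0

Row reduce to echelon form.
R2 ← R2 + (6/5)·R1: [0, 29/5, -31/5]
R3 ← R3 + (60/29)·R2: [0, 0, -285/29]
3 nonzero rows, so rank(T) = 3.
T has 3 columns; by rank–nullity, nullity = 3 − 3 = 0.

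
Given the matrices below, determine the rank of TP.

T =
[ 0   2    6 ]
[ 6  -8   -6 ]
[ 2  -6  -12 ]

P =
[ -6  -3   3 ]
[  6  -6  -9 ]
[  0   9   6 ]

2

First compute TP:
[[ 12,  42,  18],
 [-84, -24,  54],
 [-48, -78, -12]]
Now row reduce the product.
R2 ← R2 + (7)·R1: [0, 270, 180]
R3 ← R3 + (4)·R1: [0, 90, 60]
R3 ← R3 − (1/3)·R2: [0, 0, 0]
2 nonzero rows, so rank(TP) = 2.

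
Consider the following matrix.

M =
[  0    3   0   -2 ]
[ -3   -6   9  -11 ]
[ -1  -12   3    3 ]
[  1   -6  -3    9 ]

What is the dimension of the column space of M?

2

Row reduce to echelon form.
Swap R1 ↔ R2
R3 ← R3 − (1/3)·R1: [0, -10, 0, 20/3]
R4 ← R4 + (1/3)·R1: [0, -8, 0, 16/3]
R3 ← R3 + (10/3)·R2: [0, 0, 0, 0]
R4 ← R4 + (8/3)·R2: [0, 0, 0, 0]
Echelon form has 2 nonzero rows, so rank(M) = 2.
The column space has dimension equal to the rank: 2.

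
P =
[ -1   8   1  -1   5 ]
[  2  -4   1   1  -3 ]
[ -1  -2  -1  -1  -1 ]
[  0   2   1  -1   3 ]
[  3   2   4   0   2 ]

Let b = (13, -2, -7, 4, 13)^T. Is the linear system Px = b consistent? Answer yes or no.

Row reduce the augmented matrix [P | b].
R2 ← R2 + (2)·R1: [0, 12, 3, -1, 7, 24]
R3 ← R3 − R1: [0, -10, -2, 0, -6, -20]
R5 ← R5 + (3)·R1: [0, 26, 7, -3, 17, 52]
R3 ← R3 + (5/6)·R2: [0, 0, 1/2, -5/6, -1/6, 0]
R4 ← R4 − (1/6)·R2: [0, 0, 1/2, -5/6, 11/6, 0]
R5 ← R5 − (13/6)·R2: [0, 0, 1/2, -5/6, 11/6, 0]
R4 ← R4 − R3: [0, 0, 0, 0, 2, 0]
R5 ← R5 − R3: [0, 0, 0, 0, 2, 0]
R5 ← R5 − R4: [0, 0, 0, 0, 0, 0]
The echelon form has 4 nonzero rows, and every pivot lies in the first 5 columns, so rank(P) = rank([P|b]) = 4.
The system is consistent.

yes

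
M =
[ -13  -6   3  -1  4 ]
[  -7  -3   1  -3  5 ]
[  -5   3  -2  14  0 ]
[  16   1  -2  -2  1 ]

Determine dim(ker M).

1

Row reduce to echelon form.
R2 ← R2 − (7/13)·R1: [0, 3/13, -8/13, -32/13, 37/13]
R3 ← R3 − (5/13)·R1: [0, 69/13, -41/13, 187/13, -20/13]
R4 ← R4 + (16/13)·R1: [0, -83/13, 22/13, -42/13, 77/13]
R3 ← R3 − (23)·R2: [0, 0, 11, 71, -67]
R4 ← R4 + (83/3)·R2: [0, 0, -46/3, -214/3, 254/3]
R4 ← R4 + (46/33)·R3: [0, 0, 0, 304/11, -96/11]
4 nonzero rows, so rank(M) = 4.
M has 5 columns; by rank–nullity, nullity = 5 − 4 = 1.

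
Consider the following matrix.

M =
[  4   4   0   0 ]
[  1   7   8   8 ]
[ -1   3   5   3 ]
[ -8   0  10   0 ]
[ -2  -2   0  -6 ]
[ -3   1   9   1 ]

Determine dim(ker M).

0

Row reduce to echelon form.
R2 ← R2 − (1/4)·R1: [0, 6, 8, 8]
R3 ← R3 + (1/4)·R1: [0, 4, 5, 3]
R4 ← R4 + (2)·R1: [0, 8, 10, 0]
R5 ← R5 + (1/2)·R1: [0, 0, 0, -6]
R6 ← R6 + (3/4)·R1: [0, 4, 9, 1]
R3 ← R3 − (2/3)·R2: [0, 0, -1/3, -7/3]
R4 ← R4 − (4/3)·R2: [0, 0, -2/3, -32/3]
R6 ← R6 − (2/3)·R2: [0, 0, 11/3, -13/3]
R4 ← R4 − (2)·R3: [0, 0, 0, -6]
R6 ← R6 + (11)·R3: [0, 0, 0, -30]
R5 ← R5 − R4: [0, 0, 0, 0]
R6 ← R6 − (5)·R4: [0, 0, 0, 0]
4 nonzero rows, so rank(M) = 4.
M has 4 columns; by rank–nullity, nullity = 4 − 4 = 0.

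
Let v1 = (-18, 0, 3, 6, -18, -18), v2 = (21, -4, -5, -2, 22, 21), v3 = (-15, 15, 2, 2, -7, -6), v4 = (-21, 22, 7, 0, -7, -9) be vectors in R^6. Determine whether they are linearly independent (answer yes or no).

Form the matrix with these vectors as rows and row reduce.
R2 ← R2 + (7/6)·R1: [0, -4, -3/2, 5, 1, 0]
R3 ← R3 − (5/6)·R1: [0, 15, -1/2, -3, 8, 9]
R4 ← R4 − (7/6)·R1: [0, 22, 7/2, -7, 14, 12]
R3 ← R3 + (15/4)·R2: [0, 0, -49/8, 63/4, 47/4, 9]
R4 ← R4 + (11/2)·R2: [0, 0, -19/4, 41/2, 39/2, 12]
R4 ← R4 − (38/49)·R3: [0, 0, 0, 58/7, 509/49, 246/49]
4 nonzero rows, so the 4 vectors span a space of dimension 4.
Since 4 = 4, the vectors are linearly independent.

yes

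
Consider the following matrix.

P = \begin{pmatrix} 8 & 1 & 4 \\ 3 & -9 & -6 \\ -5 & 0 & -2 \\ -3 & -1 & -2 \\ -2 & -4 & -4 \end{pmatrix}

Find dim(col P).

2

Row reduce to echelon form.
R2 ← R2 − (3/8)·R1: [0, -75/8, -15/2]
R3 ← R3 + (5/8)·R1: [0, 5/8, 1/2]
R4 ← R4 + (3/8)·R1: [0, -5/8, -1/2]
R5 ← R5 + (1/4)·R1: [0, -15/4, -3]
R3 ← R3 + (1/15)·R2: [0, 0, 0]
R4 ← R4 − (1/15)·R2: [0, 0, 0]
R5 ← R5 − (2/5)·R2: [0, 0, 0]
Echelon form has 2 nonzero rows, so rank(P) = 2.
The column space has dimension equal to the rank: 2.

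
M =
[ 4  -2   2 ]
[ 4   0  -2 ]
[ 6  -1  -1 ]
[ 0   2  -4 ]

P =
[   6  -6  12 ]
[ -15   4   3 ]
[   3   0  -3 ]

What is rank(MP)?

First compute MP:
[[ 60, -32,  36],
 [ 18, -24,  54],
 [ 48, -40,  72],
 [-42,   8,  18]]
Now row reduce the product.
R2 ← R2 − (3/10)·R1: [0, -72/5, 216/5]
R3 ← R3 − (4/5)·R1: [0, -72/5, 216/5]
R4 ← R4 + (7/10)·R1: [0, -72/5, 216/5]
R3 ← R3 − R2: [0, 0, 0]
R4 ← R4 − R2: [0, 0, 0]
2 nonzero rows, so rank(MP) = 2.

2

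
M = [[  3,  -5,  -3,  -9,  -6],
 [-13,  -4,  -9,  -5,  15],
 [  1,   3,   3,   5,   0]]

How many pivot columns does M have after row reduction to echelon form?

Row reduce to echelon form.
R2 ← R2 + (13/3)·R1: [0, -77/3, -22, -44, -11]
R3 ← R3 − (1/3)·R1: [0, 14/3, 4, 8, 2]
R3 ← R3 + (2/11)·R2: [0, 0, 0, 0, 0]
Echelon form has 2 nonzero rows, so rank(M) = 2.
Each nonzero row contributes one pivot column: 2 pivot columns.

2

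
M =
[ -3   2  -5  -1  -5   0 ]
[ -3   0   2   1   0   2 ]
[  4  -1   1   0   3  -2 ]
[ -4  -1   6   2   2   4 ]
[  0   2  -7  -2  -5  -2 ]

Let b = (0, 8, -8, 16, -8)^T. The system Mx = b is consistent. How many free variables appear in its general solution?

3

Row reduce the augmented matrix [M | b].
R2 ← R2 − R1: [0, -2, 7, 2, 5, 2, 8]
R3 ← R3 + (4/3)·R1: [0, 5/3, -17/3, -4/3, -11/3, -2, -8]
R4 ← R4 − (4/3)·R1: [0, -11/3, 38/3, 10/3, 26/3, 4, 16]
R3 ← R3 + (5/6)·R2: [0, 0, 1/6, 1/3, 1/2, -1/3, -4/3]
R4 ← R4 − (11/6)·R2: [0, 0, -1/6, -1/3, -1/2, 1/3, 4/3]
R5 ← R5 + R2: [0, 0, 0, 0, 0, 0, 0]
R4 ← R4 + R3: [0, 0, 0, 0, 0, 0, 0]
The echelon form has 3 nonzero rows, and every pivot lies in the first 6 columns, so rank(M) = rank([M|b]) = 3.
The system is consistent.
Free variables = (unknowns) − (rank) = 6 − 3 = 3.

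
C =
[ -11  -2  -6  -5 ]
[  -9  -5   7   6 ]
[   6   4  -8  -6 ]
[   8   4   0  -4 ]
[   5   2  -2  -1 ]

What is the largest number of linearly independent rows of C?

3

Row reduce to echelon form.
R2 ← R2 − (9/11)·R1: [0, -37/11, 131/11, 111/11]
R3 ← R3 + (6/11)·R1: [0, 32/11, -124/11, -96/11]
R4 ← R4 + (8/11)·R1: [0, 28/11, -48/11, -84/11]
R5 ← R5 + (5/11)·R1: [0, 12/11, -52/11, -36/11]
R3 ← R3 + (32/37)·R2: [0, 0, -36/37, 0]
R4 ← R4 + (28/37)·R2: [0, 0, 172/37, 0]
R5 ← R5 + (12/37)·R2: [0, 0, -32/37, 0]
R4 ← R4 + (43/9)·R3: [0, 0, 0, 0]
R5 ← R5 − (8/9)·R3: [0, 0, 0, 0]
Echelon form has 3 nonzero rows, so rank(C) = 3.
The rank gives the maximum number of linearly independent rows: 3.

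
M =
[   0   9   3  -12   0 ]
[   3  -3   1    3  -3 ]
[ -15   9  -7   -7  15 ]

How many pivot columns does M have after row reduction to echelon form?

2

Row reduce to echelon form.
Swap R1 ↔ R2
R3 ← R3 + (5)·R1: [0, -6, -2, 8, 0]
R3 ← R3 + (2/3)·R2: [0, 0, 0, 0, 0]
Echelon form has 2 nonzero rows, so rank(M) = 2.
Each nonzero row contributes one pivot column: 2 pivot columns.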